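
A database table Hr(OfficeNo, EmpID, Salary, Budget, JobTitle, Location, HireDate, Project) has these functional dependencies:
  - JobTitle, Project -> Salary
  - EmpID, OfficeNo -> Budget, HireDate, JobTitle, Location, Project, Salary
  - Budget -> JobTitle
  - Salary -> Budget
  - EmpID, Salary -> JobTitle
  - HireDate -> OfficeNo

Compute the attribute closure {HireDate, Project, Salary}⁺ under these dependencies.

Start with {HireDate, Project, Salary}.
Salary -> Budget applies; add {Budget} → now {Budget, HireDate, Project, Salary}.
HireDate -> OfficeNo applies; add {OfficeNo} → now {Budget, HireDate, OfficeNo, Project, Salary}.
Budget -> JobTitle applies; add {JobTitle} → now {Budget, HireDate, JobTitle, OfficeNo, Project, Salary}.
No further FD applies.

{Budget, HireDate, JobTitle, OfficeNo, Project, Salary}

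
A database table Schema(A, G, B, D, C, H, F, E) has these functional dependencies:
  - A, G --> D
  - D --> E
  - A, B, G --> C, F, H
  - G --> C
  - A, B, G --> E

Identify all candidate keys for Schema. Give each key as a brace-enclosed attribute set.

No FD produces {A, B, G}, so they must be in every candidate key.
{A, B, G} is a candidate key since {A, B, G}⁺ = {A, B, C, D, E, F, G, H} covers every attribute.
Every other attribute set either contains this one or has a smaller closure.

{A, B, G}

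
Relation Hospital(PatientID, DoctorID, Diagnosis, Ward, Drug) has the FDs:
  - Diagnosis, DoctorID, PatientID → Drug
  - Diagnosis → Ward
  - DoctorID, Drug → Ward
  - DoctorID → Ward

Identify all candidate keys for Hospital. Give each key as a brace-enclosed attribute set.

{Diagnosis, DoctorID, PatientID}

No FD produces {Diagnosis, DoctorID, PatientID}, so they must be in every candidate key.
{Diagnosis, DoctorID, PatientID}⁺ = {Diagnosis, DoctorID, Drug, PatientID, Ward}, which is every attribute, so {Diagnosis, DoctorID, PatientID} is a candidate key.
Every other attribute set either contains this one or has a smaller closure.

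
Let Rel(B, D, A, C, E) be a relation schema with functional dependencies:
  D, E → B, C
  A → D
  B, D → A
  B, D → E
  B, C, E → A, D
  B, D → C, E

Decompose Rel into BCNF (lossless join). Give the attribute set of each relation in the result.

Candidate keys of the original relation: {A, B}, {A, E}, {B, C, E}, {B, D}, {D, E}.
In {A, B, C, D, E}, {A} is not a superkey ({A}⁺ restricted to this set is {A, D}), so split on A → D into {A, D} and {A, B, C, E}.
{A, D} is in BCNF.
{A, B, C, E} is in BCNF.

{A, B, C, E}; {A, D}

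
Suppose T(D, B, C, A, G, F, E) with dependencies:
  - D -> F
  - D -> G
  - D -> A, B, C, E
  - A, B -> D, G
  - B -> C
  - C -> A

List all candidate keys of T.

{B}⁺ = {A, B, C, D, E, F, G}, which is every attribute, so {B} is a candidate key.
{D}⁺ = {A, B, C, D, E, F, G}, which is every attribute, so {D} is a candidate key.
Any other superkey properly contains one of these, so there are no further candidate keys.

{B}, {D}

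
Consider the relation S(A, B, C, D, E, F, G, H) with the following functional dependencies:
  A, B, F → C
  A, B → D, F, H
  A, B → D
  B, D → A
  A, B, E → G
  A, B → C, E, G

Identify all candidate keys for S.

{A, B}, {B, D}

Attributes never on any right-hand side: {B} — every candidate key must contain it.
{A, B}⁺ = {A, B, C, D, E, F, G, H}, which is every attribute, so {A, B} is a candidate key.
{B, D}⁺ = {A, B, C, D, E, F, G, H}, which is every attribute, so {B, D} is a candidate key.
Any other superkey properly contains one of these, so there are no further candidate keys.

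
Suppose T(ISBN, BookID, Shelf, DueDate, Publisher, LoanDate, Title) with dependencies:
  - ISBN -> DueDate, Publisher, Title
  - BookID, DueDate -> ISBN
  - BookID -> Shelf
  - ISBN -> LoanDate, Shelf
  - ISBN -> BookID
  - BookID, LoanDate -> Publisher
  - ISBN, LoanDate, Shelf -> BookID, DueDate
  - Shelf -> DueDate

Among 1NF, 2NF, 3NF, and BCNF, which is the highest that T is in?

Candidate keys: {BookID}, {ISBN}. Prime attributes: {BookID, ISBN}.
For Shelf -> DueDate we have {Shelf}⁺ = {DueDate, Shelf}; {Shelf} is not a superkey, so BCNF fails.
Shelf -> DueDate determines the non-prime attribute {DueDate} from a non-superkey — 3NF is violated.
All keys have size 1, which rules out partial dependencies — 2NF is satisfied.

2NF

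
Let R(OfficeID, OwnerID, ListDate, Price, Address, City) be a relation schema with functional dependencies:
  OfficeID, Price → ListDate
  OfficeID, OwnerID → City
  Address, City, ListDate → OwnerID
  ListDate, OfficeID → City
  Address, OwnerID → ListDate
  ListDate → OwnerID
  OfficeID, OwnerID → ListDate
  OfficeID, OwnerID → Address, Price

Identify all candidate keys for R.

{ListDate, OfficeID}, {OfficeID, OwnerID}, {OfficeID, Price}

Attributes never on any right-hand side: {OfficeID} — every candidate key must contain it.
{ListDate, OfficeID}⁺ = {Address, City, ListDate, OfficeID, OwnerID, Price} — all of the relation — so {ListDate, OfficeID} is a candidate key.
{OfficeID, OwnerID}⁺ = {Address, City, ListDate, OfficeID, OwnerID, Price} — all of the relation — so {OfficeID, OwnerID} is a candidate key.
{OfficeID, Price}⁺ = {Address, City, ListDate, OfficeID, OwnerID, Price} — all of the relation — so {OfficeID, Price} is a candidate key.
These are minimal and exhaustive — every other superkey contains one of them.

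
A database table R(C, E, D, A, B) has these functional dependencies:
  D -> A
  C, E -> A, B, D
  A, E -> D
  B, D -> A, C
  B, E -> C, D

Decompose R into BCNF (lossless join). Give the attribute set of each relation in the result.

{A, D}; {B, C, D}; {B, D, E}

Candidate keys of the original relation: {B, E}, {C, E}.
{A, B, C, D, E}: {D} determines {A, D} here but is not a superkey — split on D -> A, giving {A, D} and {B, C, D, E}.
{A, D}: every determinant is a superkey — BCNF.
{B, C, D, E}: {B, D} determines {B, C, D} here but is not a superkey — split on B, D -> C, giving {B, C, D} and {B, D, E}.
{B, C, D}: every determinant is a superkey — BCNF.
{B, D, E}: every determinant is a superkey — BCNF.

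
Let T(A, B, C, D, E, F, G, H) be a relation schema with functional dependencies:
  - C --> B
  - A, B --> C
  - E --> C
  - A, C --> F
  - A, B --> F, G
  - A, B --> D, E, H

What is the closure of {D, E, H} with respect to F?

{B, C, D, E, H}

Start with {D, E, H}.
E --> C applies; add {C} → now {C, D, E, H}.
C --> B applies; add {B} → now {B, C, D, E, H}.
No further FD applies.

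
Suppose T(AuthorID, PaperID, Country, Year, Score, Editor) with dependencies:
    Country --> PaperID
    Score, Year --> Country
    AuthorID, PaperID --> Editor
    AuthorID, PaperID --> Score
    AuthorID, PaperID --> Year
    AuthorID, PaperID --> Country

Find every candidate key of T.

{AuthorID, Country}, {AuthorID, PaperID}, {AuthorID, Score, Year}

Attributes never on any right-hand side: {AuthorID} — every candidate key must contain it.
{AuthorID, Country} is a candidate key since {AuthorID, Country}⁺ = {AuthorID, Country, Editor, PaperID, Score, Year} covers every attribute.
{AuthorID, PaperID} is a candidate key since {AuthorID, PaperID}⁺ = {AuthorID, Country, Editor, PaperID, Score, Year} covers every attribute.
{AuthorID, Score, Year} is a candidate key since {AuthorID, Score, Year}⁺ = {AuthorID, Country, Editor, PaperID, Score, Year} covers every attribute.
These are minimal and exhaustive — every other superkey contains one of them.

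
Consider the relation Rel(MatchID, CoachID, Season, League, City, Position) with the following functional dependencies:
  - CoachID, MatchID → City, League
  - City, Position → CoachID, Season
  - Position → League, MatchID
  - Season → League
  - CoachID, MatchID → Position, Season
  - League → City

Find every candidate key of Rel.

Closure of {Position} is {City, CoachID, League, MatchID, Position, Season}, the whole schema; {Position} is a candidate key.
Closure of {CoachID, MatchID} is {City, CoachID, League, MatchID, Position, Season}, the whole schema; {CoachID, MatchID} is a candidate key.
Any other superkey properly contains one of these, so there are no further candidate keys.

{CoachID, MatchID}, {Position}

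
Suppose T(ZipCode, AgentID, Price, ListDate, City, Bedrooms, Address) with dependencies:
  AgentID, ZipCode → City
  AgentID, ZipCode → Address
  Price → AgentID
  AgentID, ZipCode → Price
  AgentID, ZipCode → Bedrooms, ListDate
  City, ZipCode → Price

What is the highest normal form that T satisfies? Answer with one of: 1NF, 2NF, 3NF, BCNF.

3NF

Candidate keys: {AgentID, ZipCode}, {City, ZipCode}, {Price, ZipCode}. Prime attributes: {AgentID, City, Price, ZipCode}.
Price → AgentID breaks BCNF: {Price}⁺ = {AgentID, Price}, so {Price} is not a superkey.
Its right-hand attributes {AgentID} are all prime, as are those of every other non-superkey FD — the relation is in 3NF.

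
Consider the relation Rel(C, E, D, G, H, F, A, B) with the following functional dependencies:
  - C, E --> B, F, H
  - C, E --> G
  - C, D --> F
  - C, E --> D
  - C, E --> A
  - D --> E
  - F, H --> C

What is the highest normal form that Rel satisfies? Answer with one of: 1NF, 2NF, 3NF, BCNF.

3NF

Candidate keys: {C, D}, {C, E}, {D, F, H}, {E, F, H}. Prime attributes: {C, D, E, F, H}.
For D --> E we have {D}⁺ = {D, E}; {D} is not a superkey, so BCNF fails.
Its right-hand attributes {E} are all prime, as are those of every other non-superkey FD — the relation is in 3NF.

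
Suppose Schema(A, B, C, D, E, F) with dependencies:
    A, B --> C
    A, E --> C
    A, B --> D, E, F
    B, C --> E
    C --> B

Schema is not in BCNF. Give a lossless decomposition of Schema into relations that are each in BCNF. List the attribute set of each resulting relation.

Candidate keys of the original relation: {A, B}, {A, C}, {A, E}.
{A, B, C, D, E, F}: {B, C} determines {B, C, E} here but is not a superkey — split on B, C --> E, giving {B, C, E} and {A, B, C, D, F}.
{B, C, E}: every determinant is a superkey — BCNF.
{A, B, C, D, F}: {C} determines {B, C} here but is not a superkey — split on C --> B, giving {B, C} and {A, C, D, F}.
{B, C}: every determinant is a superkey — BCNF.
{A, C, D, F}: every determinant is a superkey — BCNF.

{A, C, D, F}; {B, C, E}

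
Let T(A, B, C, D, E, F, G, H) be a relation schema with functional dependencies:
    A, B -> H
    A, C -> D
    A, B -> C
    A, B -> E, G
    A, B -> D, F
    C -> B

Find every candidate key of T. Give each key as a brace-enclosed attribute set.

{A} never appears on the right of any FD, so every key must include it.
{A, B}⁺ = {A, B, C, D, E, F, G, H} — all of the relation — so {A, B} is a candidate key.
{A, C}⁺ = {A, B, C, D, E, F, G, H} — all of the relation — so {A, C} is a candidate key.
Any other superkey properly contains one of these, so there are no further candidate keys.

{A, B}, {A, C}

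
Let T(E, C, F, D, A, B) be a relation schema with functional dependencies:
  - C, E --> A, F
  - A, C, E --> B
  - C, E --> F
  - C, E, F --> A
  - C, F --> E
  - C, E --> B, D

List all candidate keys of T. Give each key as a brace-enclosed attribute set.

{C, E}, {C, F}

No FD produces {C}, so it must be in every candidate key.
{C, E}⁺ = {A, B, C, D, E, F} — all of the relation — so {C, E} is a candidate key.
{C, F}⁺ = {A, B, C, D, E, F} — all of the relation — so {C, F} is a candidate key.
These are minimal and exhaustive — every other superkey contains one of them.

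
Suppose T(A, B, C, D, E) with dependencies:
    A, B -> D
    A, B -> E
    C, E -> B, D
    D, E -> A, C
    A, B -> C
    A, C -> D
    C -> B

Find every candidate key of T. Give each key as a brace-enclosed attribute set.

{A, B}⁺ = {A, B, C, D, E}, which is every attribute, so {A, B} is a candidate key.
{A, C}⁺ = {A, B, C, D, E}, which is every attribute, so {A, C} is a candidate key.
{C, E}⁺ = {A, B, C, D, E}, which is every attribute, so {C, E} is a candidate key.
{D, E}⁺ = {A, B, C, D, E}, which is every attribute, so {D, E} is a candidate key.
These are minimal and exhaustive — every other superkey contains one of them.

{A, B}, {A, C}, {C, E}, {D, E}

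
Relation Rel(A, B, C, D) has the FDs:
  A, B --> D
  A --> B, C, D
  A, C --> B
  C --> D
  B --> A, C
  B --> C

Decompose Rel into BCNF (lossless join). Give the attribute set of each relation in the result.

Candidate keys of the original relation: {A}, {B}.
Within {A, B, C, D}: {C}⁺ ∩ {A, B, C, D} = {C, D}, not the whole set, so C --> D violates BCNF; decompose into {C, D} and {A, B, C}.
{C, D} has no BCNF violation.
{A, B, C} has no BCNF violation.

{A, B, C}; {C, D}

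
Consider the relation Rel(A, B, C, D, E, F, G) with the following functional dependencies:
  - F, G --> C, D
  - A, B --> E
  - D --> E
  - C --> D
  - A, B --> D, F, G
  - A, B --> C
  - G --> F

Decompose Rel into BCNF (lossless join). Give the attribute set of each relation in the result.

Candidate key of the original relation: {A, B}.
Within {A, B, C, D, E, F, G}: {F, G}⁺ ∩ {A, B, C, D, E, F, G} = {C, D, E, F, G}, not the whole set, so F, G --> C, D, E violates BCNF; decompose into {C, D, E, F, G} and {A, B, F, G}.
Within {C, D, E, F, G}: {D}⁺ ∩ {C, D, E, F, G} = {D, E}, not the whole set, so D --> E violates BCNF; decompose into {D, E} and {C, D, F, G}.
{D, E} is in BCNF.
Within {C, D, F, G}: {C}⁺ ∩ {C, D, F, G} = {C, D}, not the whole set, so C --> D violates BCNF; decompose into {C, D} and {C, F, G}.
{C, D} is in BCNF.
{C, F, G} is in BCNF.
Within {A, B, F, G}: {G}⁺ ∩ {A, B, F, G} = {F, G}, not the whole set, so G --> F violates BCNF; decompose into {F, G} and {A, B, G}.
{F, G} is in BCNF.
{A, B, G} is in BCNF.

{A, B, G}; {C, D}; {C, F, G}; {D, E}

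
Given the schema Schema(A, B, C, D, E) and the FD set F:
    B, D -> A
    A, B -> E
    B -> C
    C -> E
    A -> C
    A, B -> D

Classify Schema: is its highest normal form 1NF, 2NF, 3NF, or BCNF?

Candidate keys: {A, B}, {B, D}. Prime attributes: {A, B, D}.
B -> C breaks BCNF: {B}⁺ = {B, C, E}, so {B} is not a superkey.
B -> C determines the non-prime attribute {C} from a non-superkey — 3NF is violated.
The proper key subset {A} of {A, B} determines non-prime {C, E}, so the relation is not even in 2NF.

1NF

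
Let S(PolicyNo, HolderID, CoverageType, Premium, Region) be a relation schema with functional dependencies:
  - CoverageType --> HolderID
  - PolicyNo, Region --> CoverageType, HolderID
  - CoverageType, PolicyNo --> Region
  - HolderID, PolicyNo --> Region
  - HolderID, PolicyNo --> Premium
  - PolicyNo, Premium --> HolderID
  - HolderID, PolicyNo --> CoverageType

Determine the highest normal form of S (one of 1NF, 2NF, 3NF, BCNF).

Candidate keys: {CoverageType, PolicyNo}, {HolderID, PolicyNo}, {PolicyNo, Premium}, {PolicyNo, Region}. Prime attributes: {CoverageType, HolderID, PolicyNo, Premium, Region}.
CoverageType --> HolderID breaks BCNF: {CoverageType}⁺ = {CoverageType, HolderID}, so {CoverageType} is not a superkey.
Its right-hand attributes {HolderID} are all prime, as are those of every other non-superkey FD — the relation is in 3NF.

3NF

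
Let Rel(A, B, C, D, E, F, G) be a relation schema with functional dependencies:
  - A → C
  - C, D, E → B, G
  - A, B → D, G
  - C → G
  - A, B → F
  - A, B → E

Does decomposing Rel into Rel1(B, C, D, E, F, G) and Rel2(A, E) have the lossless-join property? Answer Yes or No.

No

Common attributes: {E}; their closure is {E}.
Neither Rel1 nor Rel2 is contained in that closure, so the decomposition is lossy.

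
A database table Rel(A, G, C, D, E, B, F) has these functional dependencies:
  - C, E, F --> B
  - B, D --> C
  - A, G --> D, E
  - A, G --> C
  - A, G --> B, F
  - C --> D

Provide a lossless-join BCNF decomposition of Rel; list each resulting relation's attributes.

Candidate key of the original relation: {A, G}.
In {A, B, C, D, E, F, G}, {C, E, F} is not a superkey ({C, E, F}⁺ restricted to this set is {B, C, D, E, F}), so split on C, E, F --> B, D into {B, C, D, E, F} and {A, C, E, F, G}.
In {B, C, D, E, F}, {B, D} is not a superkey ({B, D}⁺ restricted to this set is {B, C, D}), so split on B, D --> C into {B, C, D} and {B, D, E, F}.
In {B, C, D}, {C} is not a superkey ({C}⁺ restricted to this set is {C, D}), so split on C --> D into {C, D} and {B, C}.
{C, D}: every determinant is a superkey — BCNF.
{B, C}: every determinant is a superkey — BCNF.
{B, D, E, F}: every determinant is a superkey — BCNF.
{A, C, E, F, G}: every determinant is a superkey — BCNF.

{A, C, E, F, G}; {B, C}; {B, D, E, F}; {C, D}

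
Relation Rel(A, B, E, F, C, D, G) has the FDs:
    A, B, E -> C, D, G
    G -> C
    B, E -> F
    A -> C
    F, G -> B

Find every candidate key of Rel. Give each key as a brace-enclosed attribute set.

{A, B, E}, {A, E, F, G}

Attributes never on any right-hand side: {A, E} — every candidate key must contain all of them.
{A, B, E}⁺ = {A, B, C, D, E, F, G}, which is every attribute, so {A, B, E} is a candidate key.
{A, E, F, G}⁺ = {A, B, C, D, E, F, G}, which is every attribute, so {A, E, F, G} is a candidate key.
These are minimal and exhaustive — every other superkey contains one of them.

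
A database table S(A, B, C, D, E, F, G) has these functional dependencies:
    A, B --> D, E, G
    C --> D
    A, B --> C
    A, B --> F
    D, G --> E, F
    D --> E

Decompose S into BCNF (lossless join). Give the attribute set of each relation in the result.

{A, B, C, G}; {C, D}; {C, F, G}; {D, E}

Candidate key of the original relation: {A, B}.
Within {A, B, C, D, E, F, G}: {C}⁺ ∩ {A, B, C, D, E, F, G} = {C, D, E}, not the whole set, so C --> D, E violates BCNF; decompose into {C, D, E} and {A, B, C, F, G}.
Within {C, D, E}: {D}⁺ ∩ {C, D, E} = {D, E}, not the whole set, so D --> E violates BCNF; decompose into {D, E} and {C, D}.
{D, E}: every determinant is a superkey — BCNF.
{C, D}: every determinant is a superkey — BCNF.
Within {A, B, C, F, G}: {C, G}⁺ ∩ {A, B, C, F, G} = {C, F, G}, not the whole set, so C, G --> F violates BCNF; decompose into {C, F, G} and {A, B, C, G}.
{C, F, G}: every determinant is a superkey — BCNF.
{A, B, C, G}: every determinant is a superkey — BCNF.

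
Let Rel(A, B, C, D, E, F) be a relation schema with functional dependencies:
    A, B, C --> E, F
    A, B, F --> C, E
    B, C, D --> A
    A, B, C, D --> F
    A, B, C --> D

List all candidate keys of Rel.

{A, B, C}, {A, B, F}, {B, C, D}

No FD produces {B}, so it must be in every candidate key.
Closure of {A, B, C} is {A, B, C, D, E, F}, the whole schema; {A, B, C} is a candidate key.
Closure of {A, B, F} is {A, B, C, D, E, F}, the whole schema; {A, B, F} is a candidate key.
Closure of {B, C, D} is {A, B, C, D, E, F}, the whole schema; {B, C, D} is a candidate key.
No proper subset of any of these is a key, and no other minimal superkey exists.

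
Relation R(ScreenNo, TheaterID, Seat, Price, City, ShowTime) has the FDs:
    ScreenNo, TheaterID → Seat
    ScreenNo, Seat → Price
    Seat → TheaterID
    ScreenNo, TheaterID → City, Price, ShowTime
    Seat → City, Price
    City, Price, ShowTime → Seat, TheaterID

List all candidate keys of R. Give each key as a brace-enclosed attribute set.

{City, Price, ScreenNo, ShowTime}, {ScreenNo, Seat}, {ScreenNo, TheaterID}

No FD produces {ScreenNo}, so it must be in every candidate key.
Closure of {ScreenNo, Seat} is {City, Price, ScreenNo, Seat, ShowTime, TheaterID}, the whole schema; {ScreenNo, Seat} is a candidate key.
Closure of {ScreenNo, TheaterID} is {City, Price, ScreenNo, Seat, ShowTime, TheaterID}, the whole schema; {ScreenNo, TheaterID} is a candidate key.
Closure of {City, Price, ScreenNo, ShowTime} is {City, Price, ScreenNo, Seat, ShowTime, TheaterID}, the whole schema; {City, Price, ScreenNo, ShowTime} is a candidate key.
No proper subset of any of these is a key, and no other minimal superkey exists.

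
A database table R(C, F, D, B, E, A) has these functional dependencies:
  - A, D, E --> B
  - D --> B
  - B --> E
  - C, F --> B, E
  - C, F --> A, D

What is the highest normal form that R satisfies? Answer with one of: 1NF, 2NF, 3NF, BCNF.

2NF

Candidate key: {C, F}. Prime attributes: {C, F}.
For A, D, E --> B we have {A, D, E}⁺ = {A, B, D, E}; {A, D, E} is not a superkey, so BCNF fails.
Because {B} is non-prime and the left side of A, D, E --> B is not a superkey, the relation is not in 3NF.
No proper subset of a key has a non-prime attribute in its closure, so there is no partial dependency; 2NF holds.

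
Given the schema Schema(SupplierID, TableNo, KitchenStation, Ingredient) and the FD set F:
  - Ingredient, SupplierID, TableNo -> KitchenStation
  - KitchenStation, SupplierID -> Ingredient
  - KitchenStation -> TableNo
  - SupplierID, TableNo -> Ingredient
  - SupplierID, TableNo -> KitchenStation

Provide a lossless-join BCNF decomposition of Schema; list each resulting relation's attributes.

Candidate keys of the original relation: {KitchenStation, SupplierID}, {SupplierID, TableNo}.
Within {Ingredient, KitchenStation, SupplierID, TableNo}: {KitchenStation}⁺ ∩ {Ingredient, KitchenStation, SupplierID, TableNo} = {KitchenStation, TableNo}, not the whole set, so KitchenStation -> TableNo violates BCNF; decompose into {KitchenStation, TableNo} and {Ingredient, KitchenStation, SupplierID}.
{KitchenStation, TableNo} has no BCNF violation.
{Ingredient, KitchenStation, SupplierID} has no BCNF violation.

{Ingredient, KitchenStation, SupplierID}; {KitchenStation, TableNo}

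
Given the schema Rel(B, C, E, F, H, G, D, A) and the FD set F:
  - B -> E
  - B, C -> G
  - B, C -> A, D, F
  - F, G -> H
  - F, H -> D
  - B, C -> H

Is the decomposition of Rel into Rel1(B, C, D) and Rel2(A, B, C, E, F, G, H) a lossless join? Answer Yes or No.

Yes

Rel1 ∩ Rel2 = {B, C}; its closure under F is {A, B, C, D, E, F, G, H}.
This includes all of Rel1, so the common attributes are a superkey of Rel1 — the join is lossless.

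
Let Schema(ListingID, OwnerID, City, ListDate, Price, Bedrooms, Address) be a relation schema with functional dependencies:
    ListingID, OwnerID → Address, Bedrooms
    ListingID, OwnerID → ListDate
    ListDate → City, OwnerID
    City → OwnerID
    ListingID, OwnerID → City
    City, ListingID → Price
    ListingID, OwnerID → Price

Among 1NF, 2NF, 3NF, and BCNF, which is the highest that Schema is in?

3NF

Candidate keys: {City, ListingID}, {ListDate, ListingID}, {ListingID, OwnerID}. Prime attributes: {City, ListDate, ListingID, OwnerID}.
ListDate → City, OwnerID breaks BCNF: {ListDate}⁺ = {City, ListDate, OwnerID}, so {ListDate} is not a superkey.
But every attribute on its right side ({City, OwnerID}) is prime, and the same holds for every other non-superkey FD, so 3NF still holds.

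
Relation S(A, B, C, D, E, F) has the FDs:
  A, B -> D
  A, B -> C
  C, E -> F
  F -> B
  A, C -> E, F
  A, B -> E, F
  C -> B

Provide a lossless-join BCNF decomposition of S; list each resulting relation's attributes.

{A, C, D, E}; {B, F}; {C, E, F}

Candidate keys of the original relation: {A, B}, {A, C}, {A, F}.
Within {A, B, C, D, E, F}: {C, E}⁺ ∩ {A, B, C, D, E, F} = {B, C, E, F}, not the whole set, so C, E -> B, F violates BCNF; decompose into {B, C, E, F} and {A, C, D, E}.
Within {B, C, E, F}: {F}⁺ ∩ {B, C, E, F} = {B, F}, not the whole set, so F -> B violates BCNF; decompose into {B, F} and {C, E, F}.
{B, F} is in BCNF.
{C, E, F} is in BCNF.
{A, C, D, E} is in BCNF.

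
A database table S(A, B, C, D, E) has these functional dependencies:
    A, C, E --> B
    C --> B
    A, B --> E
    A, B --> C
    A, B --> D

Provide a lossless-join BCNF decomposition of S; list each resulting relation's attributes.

{A, C, D, E}; {B, C}

Candidate keys of the original relation: {A, B}, {A, C}.
{A, B, C, D, E}: {C} determines {B, C} here but is not a superkey — split on C --> B, giving {B, C} and {A, C, D, E}.
{B, C} is in BCNF.
{A, C, D, E} is in BCNF.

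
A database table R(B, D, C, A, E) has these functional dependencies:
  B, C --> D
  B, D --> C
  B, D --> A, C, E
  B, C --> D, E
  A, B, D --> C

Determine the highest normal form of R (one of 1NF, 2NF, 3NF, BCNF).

BCNF

Candidate keys: {B, C}, {B, D}. Prime attributes: {B, C, D}.
The left-hand side of every FD is a superkey, so BCNF is satisfied.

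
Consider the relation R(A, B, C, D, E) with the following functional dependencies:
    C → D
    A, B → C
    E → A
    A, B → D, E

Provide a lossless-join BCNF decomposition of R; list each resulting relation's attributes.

{A, E}; {B, C, E}; {C, D}

Candidate keys of the original relation: {A, B}, {B, E}.
Within {A, B, C, D, E}: {C}⁺ ∩ {A, B, C, D, E} = {C, D}, not the whole set, so C → D violates BCNF; decompose into {C, D} and {A, B, C, E}.
{C, D}: every determinant is a superkey — BCNF.
Within {A, B, C, E}: {E}⁺ ∩ {A, B, C, E} = {A, E}, not the whole set, so E → A violates BCNF; decompose into {A, E} and {B, C, E}.
{A, E}: every determinant is a superkey — BCNF.
{B, C, E}: every determinant is a superkey — BCNF.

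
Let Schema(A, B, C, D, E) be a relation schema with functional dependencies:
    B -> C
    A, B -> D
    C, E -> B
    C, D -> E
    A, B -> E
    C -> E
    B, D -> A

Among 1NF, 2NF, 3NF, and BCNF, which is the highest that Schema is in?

Candidate keys: {A, B}, {A, C}, {B, D}, {C, D}. Prime attributes: {A, B, C, D}.
B -> C breaks BCNF: {B}⁺ = {B, C, E}, so {B} is not a superkey.
C -> E has non-prime {E} on the right and a non-superkey on the left, so 3NF fails.
Since {B} ⊂ {A, B} and {B}⁺ ⊇ {E} with {E} non-prime, there is a partial dependency; 2NF fails.

1NF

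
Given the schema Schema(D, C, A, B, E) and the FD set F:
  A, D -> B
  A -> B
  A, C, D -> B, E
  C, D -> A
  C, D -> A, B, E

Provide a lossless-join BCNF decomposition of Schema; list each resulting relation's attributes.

Candidate key of the original relation: {C, D}.
Within {A, B, C, D, E}: {A, D}⁺ ∩ {A, B, C, D, E} = {A, B, D}, not the whole set, so A, D -> B violates BCNF; decompose into {A, B, D} and {A, C, D, E}.
Within {A, B, D}: {A}⁺ ∩ {A, B, D} = {A, B}, not the whole set, so A -> B violates BCNF; decompose into {A, B} and {A, D}.
{A, B}: every determinant is a superkey — BCNF.
{A, D}: every determinant is a superkey — BCNF.
{A, C, D, E}: every determinant is a superkey — BCNF.

{A, B}; {A, C, D, E}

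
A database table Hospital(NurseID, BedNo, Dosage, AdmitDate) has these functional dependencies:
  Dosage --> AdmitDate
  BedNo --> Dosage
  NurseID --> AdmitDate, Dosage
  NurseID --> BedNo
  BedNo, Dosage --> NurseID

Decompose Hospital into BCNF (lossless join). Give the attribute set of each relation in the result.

{AdmitDate, Dosage}; {BedNo, Dosage, NurseID}

Candidate keys of the original relation: {BedNo}, {NurseID}.
In {AdmitDate, BedNo, Dosage, NurseID}, {Dosage} is not a superkey ({Dosage}⁺ restricted to this set is {AdmitDate, Dosage}), so split on Dosage --> AdmitDate into {AdmitDate, Dosage} and {BedNo, Dosage, NurseID}.
{AdmitDate, Dosage} has no BCNF violation.
{BedNo, Dosage, NurseID} has no BCNF violation.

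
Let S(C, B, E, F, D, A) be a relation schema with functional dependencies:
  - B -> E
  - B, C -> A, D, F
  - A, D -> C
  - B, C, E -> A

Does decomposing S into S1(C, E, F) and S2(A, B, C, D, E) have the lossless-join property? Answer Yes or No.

Common attributes: {C, E}; their closure is {C, E}.
S1 ⊄ {C, E} and S2 ⊄ {C, E}, so the split is lossy.

No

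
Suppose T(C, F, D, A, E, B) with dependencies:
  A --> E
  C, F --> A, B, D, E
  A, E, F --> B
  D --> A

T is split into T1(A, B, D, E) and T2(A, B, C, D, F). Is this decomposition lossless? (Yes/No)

Common attributes: {A, B, D}; their closure is {A, B, D, E}.
T1 is contained in that closure, so T1 ∩ T2 --> T1 holds and the join is lossless.

Yes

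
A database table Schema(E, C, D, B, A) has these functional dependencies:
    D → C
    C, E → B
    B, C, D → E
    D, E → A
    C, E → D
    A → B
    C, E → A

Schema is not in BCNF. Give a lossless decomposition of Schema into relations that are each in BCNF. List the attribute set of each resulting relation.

{A, B}; {A, D, E}; {C, D}

Candidate keys of the original relation: {A, D}, {B, D}, {C, E}, {D, E}.
In {A, B, C, D, E}, {D} is not a superkey ({D}⁺ restricted to this set is {C, D}), so split on D → C into {C, D} and {A, B, D, E}.
{C, D} is in BCNF.
In {A, B, D, E}, {A} is not a superkey ({A}⁺ restricted to this set is {A, B}), so split on A → B into {A, B} and {A, D, E}.
{A, B} is in BCNF.
{A, D, E} is in BCNF.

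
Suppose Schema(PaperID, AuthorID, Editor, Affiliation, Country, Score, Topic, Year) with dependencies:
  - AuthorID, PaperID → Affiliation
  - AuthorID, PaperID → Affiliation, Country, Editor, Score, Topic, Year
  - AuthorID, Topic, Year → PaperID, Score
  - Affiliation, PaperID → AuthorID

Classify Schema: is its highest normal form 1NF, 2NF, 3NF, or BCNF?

Candidate keys: {Affiliation, PaperID}, {AuthorID, PaperID}, {AuthorID, Topic, Year}. Prime attributes: {Affiliation, AuthorID, PaperID, Topic, Year}.
Every FD has a superkey on the left, so the relation is in BCNF.

BCNF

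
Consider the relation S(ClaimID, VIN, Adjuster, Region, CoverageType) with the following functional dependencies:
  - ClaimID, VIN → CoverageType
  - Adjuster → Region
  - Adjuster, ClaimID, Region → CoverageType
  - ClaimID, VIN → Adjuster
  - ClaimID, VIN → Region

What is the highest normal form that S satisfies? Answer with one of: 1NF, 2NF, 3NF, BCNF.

Candidate key: {ClaimID, VIN}. Prime attributes: {ClaimID, VIN}.
For Adjuster → Region we have {Adjuster}⁺ = {Adjuster, Region}; {Adjuster} is not a superkey, so BCNF fails.
Adjuster → Region determines the non-prime attribute {Region} from a non-superkey — 3NF is violated.
Checking every proper subset of each key, none determines a non-prime attribute — 2NF is satisfied.

2NF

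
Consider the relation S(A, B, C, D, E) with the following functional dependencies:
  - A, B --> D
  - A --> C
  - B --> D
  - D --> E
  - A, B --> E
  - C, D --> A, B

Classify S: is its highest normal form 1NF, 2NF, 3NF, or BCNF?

Candidate keys: {A, B}, {A, D}, {B, C}, {C, D}. Prime attributes: {A, B, C, D}.
A --> C breaks BCNF: {A}⁺ = {A, C}, so {A} is not a superkey.
D --> E determines the non-prime attribute {E} from a non-superkey — 3NF is violated.
Since {B} ⊂ {A, B} and {B}⁺ ⊇ {E} with {E} non-prime, there is a partial dependency; 2NF fails.

1NF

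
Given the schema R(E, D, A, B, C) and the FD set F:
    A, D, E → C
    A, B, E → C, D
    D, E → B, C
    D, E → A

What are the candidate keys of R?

{A, B, E}, {D, E}

Attributes never on any right-hand side: {E} — every candidate key must contain it.
{D, E}⁺ = {A, B, C, D, E} — all of the relation — so {D, E} is a candidate key.
{A, B, E}⁺ = {A, B, C, D, E} — all of the relation — so {A, B, E} is a candidate key.
These are minimal and exhaustive — every other superkey contains one of them.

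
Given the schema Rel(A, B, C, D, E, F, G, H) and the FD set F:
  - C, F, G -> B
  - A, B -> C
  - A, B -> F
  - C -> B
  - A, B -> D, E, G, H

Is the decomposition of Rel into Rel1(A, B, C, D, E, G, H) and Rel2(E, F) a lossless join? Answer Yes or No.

The shared attributes are {E} and {E}⁺ = {E}.
The closure covers neither Rel1 nor Rel2 entirely; the join is not lossless.

No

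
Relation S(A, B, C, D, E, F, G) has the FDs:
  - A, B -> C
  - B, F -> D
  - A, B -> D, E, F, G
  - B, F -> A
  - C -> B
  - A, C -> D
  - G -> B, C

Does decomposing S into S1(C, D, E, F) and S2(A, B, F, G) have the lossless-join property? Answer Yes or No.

The shared attributes are {F} and {F}⁺ = {F}.
S1 ⊄ {F} and S2 ⊄ {F}, so the split is lossy.

No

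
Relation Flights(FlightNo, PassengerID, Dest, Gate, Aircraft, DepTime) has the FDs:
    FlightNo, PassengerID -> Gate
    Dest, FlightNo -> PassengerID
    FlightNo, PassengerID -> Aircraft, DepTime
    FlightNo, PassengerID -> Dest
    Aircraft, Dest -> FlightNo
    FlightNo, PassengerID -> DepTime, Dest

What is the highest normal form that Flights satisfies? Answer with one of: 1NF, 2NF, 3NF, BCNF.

BCNF

Candidate keys: {Aircraft, Dest}, {Dest, FlightNo}, {FlightNo, PassengerID}. Prime attributes: {Aircraft, Dest, FlightNo, PassengerID}.
Each dependency's left side is a superkey — BCNF holds.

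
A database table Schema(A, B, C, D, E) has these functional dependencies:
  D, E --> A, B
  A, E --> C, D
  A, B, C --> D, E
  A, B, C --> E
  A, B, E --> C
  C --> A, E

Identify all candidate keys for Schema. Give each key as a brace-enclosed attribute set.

{A, E}, {C}, {D, E}

Closure of {C} is {A, B, C, D, E}, the whole schema; {C} is a candidate key.
Closure of {A, E} is {A, B, C, D, E}, the whole schema; {A, E} is a candidate key.
Closure of {D, E} is {A, B, C, D, E}, the whole schema; {D, E} is a candidate key.
Any other superkey properly contains one of these, so there are no further candidate keys.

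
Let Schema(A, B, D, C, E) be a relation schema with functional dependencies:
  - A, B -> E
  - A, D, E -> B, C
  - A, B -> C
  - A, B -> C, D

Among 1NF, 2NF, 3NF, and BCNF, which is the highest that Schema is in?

BCNF

Candidate keys: {A, B}, {A, D, E}. Prime attributes: {A, B, D, E}.
Every FD has a superkey on the left, so the relation is in BCNF.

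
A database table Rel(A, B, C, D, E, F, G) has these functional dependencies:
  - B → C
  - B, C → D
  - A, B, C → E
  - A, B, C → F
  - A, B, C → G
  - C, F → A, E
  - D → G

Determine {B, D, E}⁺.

Start with {B, D, E}.
B → C applies; add {C} → now {B, C, D, E}.
D → G applies; add {G} → now {B, C, D, E, G}.
No further FD applies.

{B, C, D, E, G}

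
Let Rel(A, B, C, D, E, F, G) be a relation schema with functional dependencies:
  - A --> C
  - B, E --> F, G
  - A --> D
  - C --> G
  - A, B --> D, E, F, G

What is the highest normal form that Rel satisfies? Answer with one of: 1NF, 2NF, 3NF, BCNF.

1NF

Candidate key: {A, B}. Prime attributes: {A, B}.
A --> C breaks BCNF: {A}⁺ = {A, C, D, G}, so {A} is not a superkey.
Because {C} is non-prime and the left side of A --> C is not a superkey, the relation is not in 3NF.
{A} is a proper subset of the key {A, B}, and {A}⁺ contains the non-prime attributes {C, D, G} — a partial dependency, so 2NF is violated.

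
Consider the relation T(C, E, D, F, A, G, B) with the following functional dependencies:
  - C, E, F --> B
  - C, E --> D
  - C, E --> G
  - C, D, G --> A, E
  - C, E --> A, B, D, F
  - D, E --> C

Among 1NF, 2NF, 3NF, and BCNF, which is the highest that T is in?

BCNF

Candidate keys: {C, D, G}, {C, E}, {D, E}. Prime attributes: {C, D, E, G}.
The left-hand side of every FD is a superkey, so BCNF is satisfied.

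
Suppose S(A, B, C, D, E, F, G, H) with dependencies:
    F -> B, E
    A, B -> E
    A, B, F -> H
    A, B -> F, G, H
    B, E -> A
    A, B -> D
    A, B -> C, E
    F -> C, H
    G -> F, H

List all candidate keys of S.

{A, B}, {B, E}, {F}, {G}

Closure of {F} is {A, B, C, D, E, F, G, H}, the whole schema; {F} is a candidate key.
Closure of {G} is {A, B, C, D, E, F, G, H}, the whole schema; {G} is a candidate key.
Closure of {A, B} is {A, B, C, D, E, F, G, H}, the whole schema; {A, B} is a candidate key.
Closure of {B, E} is {A, B, C, D, E, F, G, H}, the whole schema; {B, E} is a candidate key.
No proper subset of any of these is a key, and no other minimal superkey exists.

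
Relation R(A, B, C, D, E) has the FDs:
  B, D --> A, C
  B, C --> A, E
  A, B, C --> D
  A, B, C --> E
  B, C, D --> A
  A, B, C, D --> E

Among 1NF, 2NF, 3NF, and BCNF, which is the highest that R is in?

Candidate keys: {B, C}, {B, D}. Prime attributes: {B, C, D}.
Every FD has a superkey on the left, so the relation is in BCNF.

BCNF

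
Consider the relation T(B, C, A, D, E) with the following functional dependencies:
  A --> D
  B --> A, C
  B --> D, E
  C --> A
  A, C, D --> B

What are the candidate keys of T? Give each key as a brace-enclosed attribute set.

{B} is a candidate key since {B}⁺ = {A, B, C, D, E} covers every attribute.
{C} is a candidate key since {C}⁺ = {A, B, C, D, E} covers every attribute.
No proper subset of any of these is a key, and no other minimal superkey exists.

{B}, {C}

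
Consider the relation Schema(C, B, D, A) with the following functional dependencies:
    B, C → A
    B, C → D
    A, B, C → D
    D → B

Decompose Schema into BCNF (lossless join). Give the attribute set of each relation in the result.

Candidate keys of the original relation: {B, C}, {C, D}.
{A, B, C, D}: {D} determines {B, D} here but is not a superkey — split on D → B, giving {B, D} and {A, C, D}.
{B, D}: every determinant is a superkey — BCNF.
{A, C, D}: every determinant is a superkey — BCNF.

{A, C, D}; {B, D}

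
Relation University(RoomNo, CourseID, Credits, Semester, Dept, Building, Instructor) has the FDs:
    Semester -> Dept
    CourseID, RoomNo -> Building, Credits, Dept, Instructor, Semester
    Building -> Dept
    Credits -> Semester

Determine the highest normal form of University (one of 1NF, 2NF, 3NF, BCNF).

2NF

Candidate key: {CourseID, RoomNo}. Prime attributes: {CourseID, RoomNo}.
Semester -> Dept breaks BCNF: {Semester}⁺ = {Dept, Semester}, so {Semester} is not a superkey.
Semester -> Dept determines the non-prime attribute {Dept} from a non-superkey — 3NF is violated.
Checking every proper subset of each key, none determines a non-prime attribute — 2NF is satisfied.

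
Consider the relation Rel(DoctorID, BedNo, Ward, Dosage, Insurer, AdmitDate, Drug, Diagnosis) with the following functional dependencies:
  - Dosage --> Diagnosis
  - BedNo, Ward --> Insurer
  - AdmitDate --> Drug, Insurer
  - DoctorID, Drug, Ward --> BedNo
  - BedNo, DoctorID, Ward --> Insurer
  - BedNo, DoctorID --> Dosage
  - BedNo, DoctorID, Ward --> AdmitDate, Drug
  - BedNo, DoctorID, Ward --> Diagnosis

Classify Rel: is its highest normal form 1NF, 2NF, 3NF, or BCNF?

Candidate keys: {AdmitDate, DoctorID, Ward}, {BedNo, DoctorID, Ward}, {DoctorID, Drug, Ward}. Prime attributes: {AdmitDate, BedNo, DoctorID, Drug, Ward}.
Dosage --> Diagnosis breaks BCNF: {Dosage}⁺ = {Diagnosis, Dosage}, so {Dosage} is not a superkey.
Dosage --> Diagnosis has non-prime {Diagnosis} on the right and a non-superkey on the left, so 3NF fails.
{AdmitDate} is a proper subset of the key {AdmitDate, DoctorID, Ward}, and {AdmitDate}⁺ contains the non-prime attribute {Insurer} — a partial dependency, so 2NF is violated.

1NF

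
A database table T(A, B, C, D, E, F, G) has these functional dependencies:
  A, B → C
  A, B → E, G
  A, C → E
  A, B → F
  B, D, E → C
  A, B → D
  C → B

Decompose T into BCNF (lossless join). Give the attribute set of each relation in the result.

Candidate keys of the original relation: {A, B}, {A, C}.
In {A, B, C, D, E, F, G}, {B, D, E} is not a superkey ({B, D, E}⁺ restricted to this set is {B, C, D, E}), so split on B, D, E → C into {B, C, D, E} and {A, B, D, E, F, G}.
In {B, C, D, E}, {C} is not a superkey ({C}⁺ restricted to this set is {B, C}), so split on C → B into {B, C} and {C, D, E}.
{B, C} has no BCNF violation.
{C, D, E} has no BCNF violation.
{A, B, D, E, F, G} has no BCNF violation.

{A, B, D, E, F, G}; {B, C}; {C, D, E}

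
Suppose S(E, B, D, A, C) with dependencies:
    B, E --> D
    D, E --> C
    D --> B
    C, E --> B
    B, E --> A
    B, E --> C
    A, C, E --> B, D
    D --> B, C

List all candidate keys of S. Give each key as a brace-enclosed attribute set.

{B, E}, {C, E}, {D, E}

No FD produces {E}, so it must be in every candidate key.
Closure of {B, E} is {A, B, C, D, E}, the whole schema; {B, E} is a candidate key.
Closure of {C, E} is {A, B, C, D, E}, the whole schema; {C, E} is a candidate key.
Closure of {D, E} is {A, B, C, D, E}, the whole schema; {D, E} is a candidate key.
Any other superkey properly contains one of these, so there are no further candidate keys.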